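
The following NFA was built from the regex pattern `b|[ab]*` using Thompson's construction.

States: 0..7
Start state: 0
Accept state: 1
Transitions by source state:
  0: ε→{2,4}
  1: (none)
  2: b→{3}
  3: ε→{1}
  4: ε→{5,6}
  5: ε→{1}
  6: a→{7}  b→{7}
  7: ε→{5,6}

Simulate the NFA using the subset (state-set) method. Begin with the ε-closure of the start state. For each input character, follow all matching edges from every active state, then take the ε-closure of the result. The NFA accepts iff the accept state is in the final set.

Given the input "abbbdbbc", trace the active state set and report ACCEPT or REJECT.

S₀ = ε-closure({0}) = {0,1,2,4,5,6}
'a' @ 1: {1,5,6,7}  (accept∈set)
'b' @ 2: {1,5,6,7}  (accept∈set)
'b' @ 3: {1,5,6,7}  (accept∈set)
'b' @ 4: {1,5,6,7}  (accept∈set)
'd' @ 5: {}  — no active states
rest 'bbc' ignored (set empty)
final: {}; accept 1 not in set

Answer: REJECT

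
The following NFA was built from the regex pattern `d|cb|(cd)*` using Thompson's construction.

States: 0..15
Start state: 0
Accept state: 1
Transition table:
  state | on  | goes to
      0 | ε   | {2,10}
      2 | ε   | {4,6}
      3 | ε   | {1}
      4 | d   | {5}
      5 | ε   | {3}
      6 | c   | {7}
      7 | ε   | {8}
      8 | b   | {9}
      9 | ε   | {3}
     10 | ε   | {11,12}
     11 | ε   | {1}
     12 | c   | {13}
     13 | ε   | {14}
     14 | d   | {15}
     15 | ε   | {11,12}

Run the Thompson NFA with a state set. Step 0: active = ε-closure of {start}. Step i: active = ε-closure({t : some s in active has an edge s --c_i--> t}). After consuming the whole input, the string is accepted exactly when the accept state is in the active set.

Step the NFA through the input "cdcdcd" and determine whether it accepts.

initial (ε-close {0}): {0,1,2,4,6,10,11,12}
'c' @ 1: {7,8,13,14}
'd' @ 2: {1,11,12,15}  (accept∈set)
'c' @ 3: {13,14}
'd' @ 4: {1,11,12,15}  (accept∈set)
'c' @ 5: {13,14}
'd' @ 6: {1,11,12,15}  (accept∈set)
end set {1,11,12,15} — state 1 in

Answer: ACCEPT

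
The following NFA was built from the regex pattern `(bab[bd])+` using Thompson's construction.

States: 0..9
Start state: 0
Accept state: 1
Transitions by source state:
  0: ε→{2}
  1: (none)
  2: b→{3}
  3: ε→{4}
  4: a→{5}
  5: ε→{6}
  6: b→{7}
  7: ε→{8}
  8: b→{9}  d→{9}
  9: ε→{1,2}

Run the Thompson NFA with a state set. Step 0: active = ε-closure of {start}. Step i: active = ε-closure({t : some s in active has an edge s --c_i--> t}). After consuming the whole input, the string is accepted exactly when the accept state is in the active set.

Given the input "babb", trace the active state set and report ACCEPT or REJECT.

initial (ε-close {0}): {0,2}
'b' @ 1: {3,4}
'a' @ 2: {5,6}
'b' @ 3: {7,8}
'b' @ 4: {1,2,9}  (accept∈set)
final: {1,2,9}; accept 1 in set

Answer: ACCEPT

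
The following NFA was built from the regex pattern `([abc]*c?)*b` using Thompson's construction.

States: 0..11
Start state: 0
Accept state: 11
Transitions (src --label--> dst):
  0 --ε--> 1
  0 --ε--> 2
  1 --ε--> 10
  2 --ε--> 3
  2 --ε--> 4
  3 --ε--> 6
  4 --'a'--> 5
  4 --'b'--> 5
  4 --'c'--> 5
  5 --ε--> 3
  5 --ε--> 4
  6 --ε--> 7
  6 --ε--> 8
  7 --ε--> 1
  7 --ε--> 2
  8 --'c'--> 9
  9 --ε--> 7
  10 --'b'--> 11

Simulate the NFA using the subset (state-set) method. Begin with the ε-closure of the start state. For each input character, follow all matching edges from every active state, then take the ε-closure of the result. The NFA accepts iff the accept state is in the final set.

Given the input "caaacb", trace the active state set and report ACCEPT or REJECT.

Answer: ACCEPT

Derivation:
start: ε-closure({0}) = {0,1,2,3,4,6,7,8,10}
'c' @ 1: {1,2,3,4,5,6,7,8,9,10}
'a' @ 2: {1,2,3,4,5,6,7,8,10}
'a' @ 3: {1,2,3,4,5,6,7,8,10}
'a' @ 4: {1,2,3,4,5,6,7,8,10}
'c' @ 5: {1,2,3,4,5,6,7,8,9,10}
'b' @ 6: {1,2,3,4,5,6,7,8,10,11}  (accept∈set)
final: {1,2,3,4,5,6,7,8,10,11}; accept 11 in set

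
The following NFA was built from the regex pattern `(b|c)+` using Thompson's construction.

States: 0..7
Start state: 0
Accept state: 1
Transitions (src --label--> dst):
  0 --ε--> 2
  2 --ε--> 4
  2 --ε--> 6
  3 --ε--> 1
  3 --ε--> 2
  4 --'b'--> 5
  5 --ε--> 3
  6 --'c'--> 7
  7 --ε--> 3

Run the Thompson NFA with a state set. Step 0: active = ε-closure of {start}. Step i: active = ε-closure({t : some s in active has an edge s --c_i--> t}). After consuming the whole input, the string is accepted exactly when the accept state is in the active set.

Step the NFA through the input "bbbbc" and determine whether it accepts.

Answer: ACCEPT

Trace:
start: ε-closure({0}) = {0,2,4,6}
'b' @ 1: {1,2,3,4,5,6}  ✓accept
'b' @ 2: {1,2,3,4,5,6}  ✓accept
'b' @ 3: {1,2,3,4,5,6}  ✓accept
'b' @ 4: {1,2,3,4,5,6}  ✓accept
'c' @ 5: {1,2,3,4,6,7}  ✓accept
final: {1,2,3,4,6,7}; accept 1 in set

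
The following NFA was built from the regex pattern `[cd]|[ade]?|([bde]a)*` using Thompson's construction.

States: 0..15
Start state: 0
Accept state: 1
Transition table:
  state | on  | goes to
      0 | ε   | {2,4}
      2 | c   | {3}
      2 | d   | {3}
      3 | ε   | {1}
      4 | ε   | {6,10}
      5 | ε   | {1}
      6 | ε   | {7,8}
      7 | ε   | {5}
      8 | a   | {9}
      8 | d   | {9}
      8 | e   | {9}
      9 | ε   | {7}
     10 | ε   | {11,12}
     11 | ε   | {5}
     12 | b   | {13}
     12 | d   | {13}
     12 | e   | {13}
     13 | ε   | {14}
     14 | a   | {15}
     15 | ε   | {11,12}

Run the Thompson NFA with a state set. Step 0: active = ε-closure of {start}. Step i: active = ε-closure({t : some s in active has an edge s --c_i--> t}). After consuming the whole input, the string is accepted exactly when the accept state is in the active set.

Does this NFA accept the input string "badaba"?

Answer: ACCEPT

Steps:
start: ε-closure({0}) = {0,1,2,4,5,6,7,8,10,11,12}
'b' @ 1: {13,14}
'a' @ 2: {1,5,11,12,15}  [accepting]
'd' @ 3: {13,14}
'a' @ 4: {1,5,11,12,15}  [accepting]
'b' @ 5: {13,14}
'a' @ 6: {1,5,11,12,15}  [accepting]
final: {1,5,11,12,15}; accept 1 in set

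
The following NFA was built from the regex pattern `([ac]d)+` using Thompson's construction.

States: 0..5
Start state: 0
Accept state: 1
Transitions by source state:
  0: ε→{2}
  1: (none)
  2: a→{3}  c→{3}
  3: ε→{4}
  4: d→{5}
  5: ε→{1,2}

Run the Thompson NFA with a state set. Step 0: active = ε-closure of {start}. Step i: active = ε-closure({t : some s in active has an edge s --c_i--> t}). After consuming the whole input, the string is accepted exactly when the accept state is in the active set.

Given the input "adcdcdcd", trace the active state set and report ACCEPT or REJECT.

Answer: ACCEPT

Derivation:
initial (ε-close {0}): {0,2}
'a' @ 1: {3,4}
'd' @ 2: {1,2,5}  (accept∈set)
'c' @ 3: {3,4}
'd' @ 4: {1,2,5}  (accept∈set)
'c' @ 5: {3,4}
'd' @ 6: {1,2,5}  (accept∈set)
'c' @ 7: {3,4}
'd' @ 8: {1,2,5}  (accept∈set)
after full input: {1,2,5}  (accept=1 in)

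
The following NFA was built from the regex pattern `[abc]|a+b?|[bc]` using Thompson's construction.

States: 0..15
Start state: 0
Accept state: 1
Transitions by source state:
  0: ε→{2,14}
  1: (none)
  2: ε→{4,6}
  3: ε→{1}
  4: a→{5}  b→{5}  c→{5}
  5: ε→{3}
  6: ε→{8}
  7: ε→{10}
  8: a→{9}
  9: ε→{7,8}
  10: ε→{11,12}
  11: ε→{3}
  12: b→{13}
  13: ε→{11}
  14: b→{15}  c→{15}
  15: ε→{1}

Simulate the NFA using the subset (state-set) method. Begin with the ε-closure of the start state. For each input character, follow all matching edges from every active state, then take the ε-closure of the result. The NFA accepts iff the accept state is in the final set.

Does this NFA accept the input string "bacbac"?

Answer: REJECT

Trace:
initial (ε-close {0}): {0,2,4,6,8,14}
'b' @ 1: {1,3,5,15}  (accept∈set)
'a' @ 2: {}  — no active states
rest 'cbac' ignored (set empty)
final: {}; accept 1 not in set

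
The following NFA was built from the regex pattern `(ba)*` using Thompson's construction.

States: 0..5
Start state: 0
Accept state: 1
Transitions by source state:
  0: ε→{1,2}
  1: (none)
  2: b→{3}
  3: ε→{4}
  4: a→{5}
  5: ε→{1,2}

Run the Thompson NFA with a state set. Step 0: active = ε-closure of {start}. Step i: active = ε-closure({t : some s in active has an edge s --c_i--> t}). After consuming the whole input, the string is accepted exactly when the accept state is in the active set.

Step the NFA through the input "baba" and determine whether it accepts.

start: ε-closure({0}) = {0,1,2}
'b' @ 1: {3,4}
'a' @ 2: {1,2,5}  [accepting]
'b' @ 3: {3,4}
'a' @ 4: {1,2,5}  [accepting]
end set {1,2,5} — state 1 in

Answer: ACCEPT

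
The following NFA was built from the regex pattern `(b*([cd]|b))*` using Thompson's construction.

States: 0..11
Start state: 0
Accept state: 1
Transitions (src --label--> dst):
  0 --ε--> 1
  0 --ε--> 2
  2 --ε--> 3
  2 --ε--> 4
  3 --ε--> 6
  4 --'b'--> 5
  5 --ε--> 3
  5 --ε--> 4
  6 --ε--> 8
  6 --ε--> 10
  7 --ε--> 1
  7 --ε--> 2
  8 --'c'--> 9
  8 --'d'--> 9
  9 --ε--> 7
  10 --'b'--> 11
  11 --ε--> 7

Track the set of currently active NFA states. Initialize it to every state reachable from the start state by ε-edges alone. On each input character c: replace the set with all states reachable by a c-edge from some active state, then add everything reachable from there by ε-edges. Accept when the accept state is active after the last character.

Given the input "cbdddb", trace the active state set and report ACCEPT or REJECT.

start: ε-closure({0}) = {0,1,2,3,4,6,8,10}
'c' @ 1: {1,2,3,4,6,7,8,9,10}  (accept∈set)
'b' @ 2: {1,2,3,4,5,6,7,8,10,11}  (accept∈set)
'd' @ 3: {1,2,3,4,6,7,8,9,10}  (accept∈set)
'd' @ 4: {1,2,3,4,6,7,8,9,10}  (accept∈set)
'd' @ 5: {1,2,3,4,6,7,8,9,10}  (accept∈set)
'b' @ 6: {1,2,3,4,5,6,7,8,10,11}  (accept∈set)
after full input: {1,2,3,4,5,6,7,8,10,11}  (accept=1 in)

Answer: ACCEPT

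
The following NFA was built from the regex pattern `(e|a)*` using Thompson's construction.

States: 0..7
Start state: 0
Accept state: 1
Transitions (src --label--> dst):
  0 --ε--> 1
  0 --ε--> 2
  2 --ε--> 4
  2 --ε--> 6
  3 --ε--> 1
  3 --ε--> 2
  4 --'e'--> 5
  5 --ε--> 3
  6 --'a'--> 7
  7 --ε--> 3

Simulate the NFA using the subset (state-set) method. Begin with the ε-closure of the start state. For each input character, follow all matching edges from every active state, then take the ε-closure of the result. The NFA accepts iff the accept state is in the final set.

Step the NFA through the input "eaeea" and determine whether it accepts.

initial (ε-close {0}): {0,1,2,4,6}
'e' @ 1: {1,2,3,4,5,6}  [accepting]
'a' @ 2: {1,2,3,4,6,7}  [accepting]
'e' @ 3: {1,2,3,4,5,6}  [accepting]
'e' @ 4: {1,2,3,4,5,6}  [accepting]
'a' @ 5: {1,2,3,4,6,7}  [accepting]
after full input: {1,2,3,4,6,7}  (accept=1 in)

Answer: ACCEPT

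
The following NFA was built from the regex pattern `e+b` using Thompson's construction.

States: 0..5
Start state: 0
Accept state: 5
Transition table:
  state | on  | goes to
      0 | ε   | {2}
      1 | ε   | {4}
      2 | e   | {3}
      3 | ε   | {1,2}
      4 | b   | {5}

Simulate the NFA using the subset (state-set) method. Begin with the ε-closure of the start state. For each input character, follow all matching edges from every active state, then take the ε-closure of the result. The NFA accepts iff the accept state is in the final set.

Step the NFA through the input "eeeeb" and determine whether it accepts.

start: ε-closure({0}) = {0,2}
'e' @ 1: {1,2,3,4}
'e' @ 2: {1,2,3,4}
'e' @ 3: {1,2,3,4}
'e' @ 4: {1,2,3,4}
'b' @ 5: {5}  (accept∈set)
end set {5} — state 5 in

Answer: ACCEPT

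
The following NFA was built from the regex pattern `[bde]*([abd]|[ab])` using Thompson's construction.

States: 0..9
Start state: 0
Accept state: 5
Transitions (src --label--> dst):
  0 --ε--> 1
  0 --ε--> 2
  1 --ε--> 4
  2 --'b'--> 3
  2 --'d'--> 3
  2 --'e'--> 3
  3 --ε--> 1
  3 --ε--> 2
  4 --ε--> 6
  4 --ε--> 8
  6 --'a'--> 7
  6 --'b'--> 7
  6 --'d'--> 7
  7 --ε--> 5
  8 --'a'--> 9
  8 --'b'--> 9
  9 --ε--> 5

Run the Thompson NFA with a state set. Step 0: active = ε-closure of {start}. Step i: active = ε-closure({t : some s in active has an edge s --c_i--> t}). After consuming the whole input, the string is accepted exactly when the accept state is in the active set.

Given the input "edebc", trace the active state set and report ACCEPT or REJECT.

Answer: REJECT

Derivation:
S₀ = ε-closure({0}) = {0,1,2,4,6,8}
'e' @ 1: {1,2,3,4,6,8}
'd' @ 2: {1,2,3,4,5,6,7,8}  [accepting]
'e' @ 3: {1,2,3,4,6,8}
'b' @ 4: {1,2,3,4,5,6,7,8,9}  [accepting]
'c' @ 5: {}  — dead — no transitions
after full input: {}  (accept=5 not in)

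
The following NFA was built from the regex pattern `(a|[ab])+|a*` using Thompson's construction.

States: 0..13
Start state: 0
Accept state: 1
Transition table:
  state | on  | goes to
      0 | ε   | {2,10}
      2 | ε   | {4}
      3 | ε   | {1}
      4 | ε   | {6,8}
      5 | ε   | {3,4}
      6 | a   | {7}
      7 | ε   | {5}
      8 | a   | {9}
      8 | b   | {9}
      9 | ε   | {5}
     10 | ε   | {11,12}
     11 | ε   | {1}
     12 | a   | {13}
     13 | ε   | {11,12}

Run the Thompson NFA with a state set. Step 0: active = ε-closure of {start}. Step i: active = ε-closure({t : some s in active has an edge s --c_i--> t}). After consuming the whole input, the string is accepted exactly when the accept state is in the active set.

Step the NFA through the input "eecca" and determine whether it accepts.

S₀ = ε-closure({0}) = {0,1,2,4,6,8,10,11,12}
'e' @ 1: {}  — state set empty
rest 'ecca' ignored (set empty)
final: {}; accept 1 not in set

Answer: REJECT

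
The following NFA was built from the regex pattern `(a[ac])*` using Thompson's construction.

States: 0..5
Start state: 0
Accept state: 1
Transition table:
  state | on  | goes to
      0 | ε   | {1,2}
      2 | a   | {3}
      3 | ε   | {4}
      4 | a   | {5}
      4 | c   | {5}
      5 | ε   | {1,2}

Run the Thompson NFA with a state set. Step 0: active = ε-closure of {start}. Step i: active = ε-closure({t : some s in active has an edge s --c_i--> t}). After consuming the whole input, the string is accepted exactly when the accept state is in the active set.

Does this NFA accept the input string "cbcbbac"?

Answer: REJECT

Steps:
initial (ε-close {0}): {0,1,2}
'c' @ 1: {}  — dead — no transitions
rest 'bcbbac' ignored (set empty)
end set {} — state 1 not in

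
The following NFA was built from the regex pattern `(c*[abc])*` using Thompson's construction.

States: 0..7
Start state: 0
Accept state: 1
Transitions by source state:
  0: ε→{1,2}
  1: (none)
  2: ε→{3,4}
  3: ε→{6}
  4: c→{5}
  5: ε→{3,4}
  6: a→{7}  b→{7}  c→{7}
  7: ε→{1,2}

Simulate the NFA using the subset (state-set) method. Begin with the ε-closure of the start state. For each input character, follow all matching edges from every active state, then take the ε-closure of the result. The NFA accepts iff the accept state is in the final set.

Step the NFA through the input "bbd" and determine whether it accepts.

Answer: REJECT

Derivation:
start: ε-closure({0}) = {0,1,2,3,4,6}
'b' @ 1: {1,2,3,4,6,7}  ✓accept
'b' @ 2: {1,2,3,4,6,7}  ✓accept
'd' @ 3: {}  — state set empty
after full input: {}  (accept=1 not in)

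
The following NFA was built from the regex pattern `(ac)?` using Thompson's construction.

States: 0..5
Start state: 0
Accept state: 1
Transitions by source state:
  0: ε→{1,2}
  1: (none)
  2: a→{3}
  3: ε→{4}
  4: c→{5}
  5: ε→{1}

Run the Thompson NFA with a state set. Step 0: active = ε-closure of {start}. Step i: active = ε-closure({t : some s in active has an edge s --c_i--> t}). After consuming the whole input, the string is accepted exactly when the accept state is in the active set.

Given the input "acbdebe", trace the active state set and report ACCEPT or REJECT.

Answer: REJECT

Steps:
start: ε-closure({0}) = {0,1,2}
'a' @ 1: {3,4}
'c' @ 2: {1,5}  ✓accept
'b' @ 3: {}  — state set empty
rest 'debe' ignored (set empty)
after full input: {}  (accept=1 not in)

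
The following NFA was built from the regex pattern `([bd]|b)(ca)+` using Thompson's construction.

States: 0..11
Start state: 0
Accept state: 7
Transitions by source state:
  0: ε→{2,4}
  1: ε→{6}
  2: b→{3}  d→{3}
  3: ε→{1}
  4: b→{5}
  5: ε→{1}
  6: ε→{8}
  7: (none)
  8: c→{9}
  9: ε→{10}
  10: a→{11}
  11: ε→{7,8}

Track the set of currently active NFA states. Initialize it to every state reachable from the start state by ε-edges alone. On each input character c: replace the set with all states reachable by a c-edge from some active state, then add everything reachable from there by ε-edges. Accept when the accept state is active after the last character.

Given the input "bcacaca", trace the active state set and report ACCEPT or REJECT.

start: ε-closure({0}) = {0,2,4}
'b' @ 1: {1,3,5,6,8}
'c' @ 2: {9,10}
'a' @ 3: {7,8,11}  (accept∈set)
'c' @ 4: {9,10}
'a' @ 5: {7,8,11}  (accept∈set)
'c' @ 6: {9,10}
'a' @ 7: {7,8,11}  (accept∈set)
after full input: {7,8,11}  (accept=7 in)

Answer: ACCEPT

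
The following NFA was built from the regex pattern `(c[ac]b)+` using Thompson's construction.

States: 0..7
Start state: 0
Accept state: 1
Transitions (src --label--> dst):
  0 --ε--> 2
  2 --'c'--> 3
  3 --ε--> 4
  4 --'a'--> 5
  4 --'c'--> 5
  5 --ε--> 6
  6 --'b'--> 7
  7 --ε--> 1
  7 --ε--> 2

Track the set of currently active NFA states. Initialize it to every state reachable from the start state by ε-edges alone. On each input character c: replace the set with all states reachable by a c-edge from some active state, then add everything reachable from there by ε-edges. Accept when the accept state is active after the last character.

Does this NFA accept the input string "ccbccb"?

initial (ε-close {0}): {0,2}
'c' @ 1: {3,4}
'c' @ 2: {5,6}
'b' @ 3: {1,2,7}  ✓accept
'c' @ 4: {3,4}
'c' @ 5: {5,6}
'b' @ 6: {1,2,7}  ✓accept
after full input: {1,2,7}  (accept=1 in)

Answer: ACCEPT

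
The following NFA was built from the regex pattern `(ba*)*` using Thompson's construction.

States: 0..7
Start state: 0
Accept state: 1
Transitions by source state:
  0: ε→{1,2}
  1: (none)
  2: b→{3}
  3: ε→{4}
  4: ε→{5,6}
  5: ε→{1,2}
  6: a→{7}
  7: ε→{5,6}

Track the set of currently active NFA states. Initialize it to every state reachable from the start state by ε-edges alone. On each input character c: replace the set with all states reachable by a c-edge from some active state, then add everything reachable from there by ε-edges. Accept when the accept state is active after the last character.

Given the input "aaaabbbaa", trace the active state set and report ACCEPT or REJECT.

start: ε-closure({0}) = {0,1,2}
'a' @ 1: {}  — no active states
rest 'aaabbbaa' ignored (set empty)
end set {} — state 1 not in

Answer: REJECT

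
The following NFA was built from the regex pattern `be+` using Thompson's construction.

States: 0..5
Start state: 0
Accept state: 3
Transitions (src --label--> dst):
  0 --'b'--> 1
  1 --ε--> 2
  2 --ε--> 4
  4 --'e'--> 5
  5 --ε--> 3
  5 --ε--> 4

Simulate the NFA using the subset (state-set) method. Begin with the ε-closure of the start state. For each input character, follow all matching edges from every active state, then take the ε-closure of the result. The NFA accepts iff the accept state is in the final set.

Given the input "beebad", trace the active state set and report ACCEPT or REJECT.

Answer: REJECT

Derivation:
S₀ = ε-closure({0}) = {0}
'b' @ 1: {1,2,4}
'e' @ 2: {3,4,5}  [accepting]
'e' @ 3: {3,4,5}  [accepting]
'b' @ 4: {}  — dead — no transitions
rest 'ad' ignored (set empty)
end set {} — state 3 not in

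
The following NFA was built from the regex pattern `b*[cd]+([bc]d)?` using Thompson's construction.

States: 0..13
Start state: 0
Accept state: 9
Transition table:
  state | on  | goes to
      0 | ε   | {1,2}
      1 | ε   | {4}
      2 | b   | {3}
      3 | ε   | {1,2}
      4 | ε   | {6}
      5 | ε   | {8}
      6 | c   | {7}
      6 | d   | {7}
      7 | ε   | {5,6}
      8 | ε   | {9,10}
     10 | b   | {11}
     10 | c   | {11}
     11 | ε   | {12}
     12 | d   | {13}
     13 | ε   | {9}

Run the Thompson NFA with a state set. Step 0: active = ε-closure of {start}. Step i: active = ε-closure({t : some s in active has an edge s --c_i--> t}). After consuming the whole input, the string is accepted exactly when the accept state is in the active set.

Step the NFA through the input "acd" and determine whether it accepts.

Answer: REJECT

Steps:
start: ε-closure({0}) = {0,1,2,4,6}
'a' @ 1: {}  — no active states
rest 'cd' ignored (set empty)
end set {} — state 9 not in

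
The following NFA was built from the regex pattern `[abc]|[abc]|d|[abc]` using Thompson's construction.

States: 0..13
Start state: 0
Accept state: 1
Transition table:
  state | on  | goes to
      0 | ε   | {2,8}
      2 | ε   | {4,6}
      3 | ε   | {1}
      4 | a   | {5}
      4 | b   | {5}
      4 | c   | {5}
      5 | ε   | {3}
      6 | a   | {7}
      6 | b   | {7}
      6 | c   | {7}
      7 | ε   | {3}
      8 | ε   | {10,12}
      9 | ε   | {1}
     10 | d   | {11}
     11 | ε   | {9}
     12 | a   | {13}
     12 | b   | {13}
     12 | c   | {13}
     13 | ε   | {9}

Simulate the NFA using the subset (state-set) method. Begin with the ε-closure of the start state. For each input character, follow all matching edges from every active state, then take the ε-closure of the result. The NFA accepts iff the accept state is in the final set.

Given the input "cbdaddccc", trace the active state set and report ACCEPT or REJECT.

initial (ε-close {0}): {0,2,4,6,8,10,12}
'c' @ 1: {1,3,5,7,9,13}  ✓accept
'b' @ 2: {}  — state set empty
rest 'daddccc' ignored (set empty)
final: {}; accept 1 not in set

Answer: REJECT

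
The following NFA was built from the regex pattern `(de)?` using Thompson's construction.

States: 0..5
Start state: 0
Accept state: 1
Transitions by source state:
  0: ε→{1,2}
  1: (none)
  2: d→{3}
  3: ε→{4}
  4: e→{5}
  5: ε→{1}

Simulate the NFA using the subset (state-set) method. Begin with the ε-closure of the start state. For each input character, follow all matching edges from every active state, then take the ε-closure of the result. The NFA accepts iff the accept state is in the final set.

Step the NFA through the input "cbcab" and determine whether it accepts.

initial (ε-close {0}): {0,1,2}
'c' @ 1: {}  — state set empty
rest 'bcab' ignored (set empty)
after full input: {}  (accept=1 not in)

Answer: REJECT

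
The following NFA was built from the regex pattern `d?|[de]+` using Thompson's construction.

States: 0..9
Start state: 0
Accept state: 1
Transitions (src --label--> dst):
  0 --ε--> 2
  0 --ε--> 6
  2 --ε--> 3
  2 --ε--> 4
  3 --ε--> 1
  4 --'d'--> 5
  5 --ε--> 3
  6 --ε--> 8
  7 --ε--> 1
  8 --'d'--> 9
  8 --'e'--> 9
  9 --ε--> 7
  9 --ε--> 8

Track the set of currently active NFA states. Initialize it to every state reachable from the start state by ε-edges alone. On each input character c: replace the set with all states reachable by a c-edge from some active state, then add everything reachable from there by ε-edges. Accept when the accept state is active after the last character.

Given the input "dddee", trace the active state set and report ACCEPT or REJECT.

Answer: ACCEPT

Steps:
start: ε-closure({0}) = {0,1,2,3,4,6,8}
'd' @ 1: {1,3,5,7,8,9}  [accepting]
'd' @ 2: {1,7,8,9}  [accepting]
'd' @ 3: {1,7,8,9}  [accepting]
'e' @ 4: {1,7,8,9}  [accepting]
'e' @ 5: {1,7,8,9}  [accepting]
after full input: {1,7,8,9}  (accept=1 in)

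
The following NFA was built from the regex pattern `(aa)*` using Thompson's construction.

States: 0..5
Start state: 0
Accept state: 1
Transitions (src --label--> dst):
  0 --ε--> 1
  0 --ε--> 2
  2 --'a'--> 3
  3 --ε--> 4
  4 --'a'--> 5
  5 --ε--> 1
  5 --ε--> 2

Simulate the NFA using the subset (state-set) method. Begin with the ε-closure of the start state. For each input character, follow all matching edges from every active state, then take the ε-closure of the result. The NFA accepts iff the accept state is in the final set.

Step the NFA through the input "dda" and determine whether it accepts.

Answer: REJECT

Derivation:
initial (ε-close {0}): {0,1,2}
'd' @ 1: {}  — state set empty
rest 'da' ignored (set empty)
after full input: {}  (accept=1 not in)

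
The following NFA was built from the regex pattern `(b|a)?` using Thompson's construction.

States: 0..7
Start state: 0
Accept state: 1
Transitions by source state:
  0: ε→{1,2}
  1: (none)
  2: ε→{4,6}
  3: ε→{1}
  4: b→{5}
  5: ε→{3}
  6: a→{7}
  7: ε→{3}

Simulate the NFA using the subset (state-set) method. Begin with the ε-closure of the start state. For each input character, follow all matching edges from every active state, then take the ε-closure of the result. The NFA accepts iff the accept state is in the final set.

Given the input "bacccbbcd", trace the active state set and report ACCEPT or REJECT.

Answer: REJECT

Steps:
S₀ = ε-closure({0}) = {0,1,2,4,6}
'b' @ 1: {1,3,5}  ✓accept
'a' @ 2: {}  — state set empty
rest 'cccbbcd' ignored (set empty)
final: {}; accept 1 not in set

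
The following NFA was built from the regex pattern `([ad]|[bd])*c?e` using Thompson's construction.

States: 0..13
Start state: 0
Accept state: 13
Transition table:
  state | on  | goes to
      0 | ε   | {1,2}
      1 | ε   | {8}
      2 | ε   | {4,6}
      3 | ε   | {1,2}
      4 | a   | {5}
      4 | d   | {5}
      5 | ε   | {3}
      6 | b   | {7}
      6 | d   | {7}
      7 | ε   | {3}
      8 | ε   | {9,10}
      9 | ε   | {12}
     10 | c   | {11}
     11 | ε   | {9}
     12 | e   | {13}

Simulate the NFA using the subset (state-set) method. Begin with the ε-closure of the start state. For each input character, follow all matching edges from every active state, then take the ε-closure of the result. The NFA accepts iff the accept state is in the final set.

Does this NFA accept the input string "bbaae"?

Answer: ACCEPT

Derivation:
start: ε-closure({0}) = {0,1,2,4,6,8,9,10,12}
'b' @ 1: {1,2,3,4,6,7,8,9,10,12}
'b' @ 2: {1,2,3,4,6,7,8,9,10,12}
'a' @ 3: {1,2,3,4,5,6,8,9,10,12}
'a' @ 4: {1,2,3,4,5,6,8,9,10,12}
'e' @ 5: {13}  ✓accept
end set {13} — state 13 in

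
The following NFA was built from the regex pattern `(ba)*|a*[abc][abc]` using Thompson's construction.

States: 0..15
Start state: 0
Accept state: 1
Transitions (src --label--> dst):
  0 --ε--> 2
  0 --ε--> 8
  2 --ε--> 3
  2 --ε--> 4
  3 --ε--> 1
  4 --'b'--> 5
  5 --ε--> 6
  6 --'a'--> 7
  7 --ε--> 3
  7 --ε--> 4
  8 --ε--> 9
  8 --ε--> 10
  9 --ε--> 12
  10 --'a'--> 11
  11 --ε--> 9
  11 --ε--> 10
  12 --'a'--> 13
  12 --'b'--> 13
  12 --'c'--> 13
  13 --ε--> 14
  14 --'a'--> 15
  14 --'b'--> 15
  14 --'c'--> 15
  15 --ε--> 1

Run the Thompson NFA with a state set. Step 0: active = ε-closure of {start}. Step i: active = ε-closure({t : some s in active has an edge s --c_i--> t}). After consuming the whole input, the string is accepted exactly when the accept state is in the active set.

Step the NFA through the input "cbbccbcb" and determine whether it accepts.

start: ε-closure({0}) = {0,1,2,3,4,8,9,10,12}
'c' @ 1: {13,14}
'b' @ 2: {1,15}  (accept∈set)
'b' @ 3: {}  — state set empty
rest 'ccbcb' ignored (set empty)
final: {}; accept 1 not in set

Answer: REJECT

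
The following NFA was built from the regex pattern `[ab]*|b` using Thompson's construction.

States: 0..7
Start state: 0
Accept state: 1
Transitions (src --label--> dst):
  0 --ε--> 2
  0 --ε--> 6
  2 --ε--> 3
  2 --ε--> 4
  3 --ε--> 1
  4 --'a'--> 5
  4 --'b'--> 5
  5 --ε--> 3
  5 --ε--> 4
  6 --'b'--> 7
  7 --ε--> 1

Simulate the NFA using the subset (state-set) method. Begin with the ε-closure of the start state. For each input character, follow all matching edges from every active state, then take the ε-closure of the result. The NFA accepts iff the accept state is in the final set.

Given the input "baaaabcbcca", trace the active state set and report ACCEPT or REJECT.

Answer: REJECT

Steps:
initial (ε-close {0}): {0,1,2,3,4,6}
'b' @ 1: {1,3,4,5,7}  (accept∈set)
'a' @ 2: {1,3,4,5}  (accept∈set)
'a' @ 3: {1,3,4,5}  (accept∈set)
'a' @ 4: {1,3,4,5}  (accept∈set)
'a' @ 5: {1,3,4,5}  (accept∈set)
'b' @ 6: {1,3,4,5}  (accept∈set)
'c' @ 7: {}  — state set empty
rest 'bcca' ignored (set empty)
end set {} — state 1 not in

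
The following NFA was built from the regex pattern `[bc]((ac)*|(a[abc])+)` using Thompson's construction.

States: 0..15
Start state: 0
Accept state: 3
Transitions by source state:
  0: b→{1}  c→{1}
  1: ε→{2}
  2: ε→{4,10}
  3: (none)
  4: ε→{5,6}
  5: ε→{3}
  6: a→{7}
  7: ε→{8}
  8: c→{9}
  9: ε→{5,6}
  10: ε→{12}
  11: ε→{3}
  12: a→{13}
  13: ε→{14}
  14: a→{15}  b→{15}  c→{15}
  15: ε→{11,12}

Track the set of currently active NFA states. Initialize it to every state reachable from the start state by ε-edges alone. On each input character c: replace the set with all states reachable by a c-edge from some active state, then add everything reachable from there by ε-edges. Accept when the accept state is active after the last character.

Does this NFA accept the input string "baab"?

Answer: REJECT

Trace:
initial (ε-close {0}): {0}
'b' @ 1: {1,2,3,4,5,6,10,12}  [accepting]
'a' @ 2: {7,8,13,14}
'a' @ 3: {3,11,12,15}  [accepting]
'b' @ 4: {}  — state set empty
after full input: {}  (accept=3 not in)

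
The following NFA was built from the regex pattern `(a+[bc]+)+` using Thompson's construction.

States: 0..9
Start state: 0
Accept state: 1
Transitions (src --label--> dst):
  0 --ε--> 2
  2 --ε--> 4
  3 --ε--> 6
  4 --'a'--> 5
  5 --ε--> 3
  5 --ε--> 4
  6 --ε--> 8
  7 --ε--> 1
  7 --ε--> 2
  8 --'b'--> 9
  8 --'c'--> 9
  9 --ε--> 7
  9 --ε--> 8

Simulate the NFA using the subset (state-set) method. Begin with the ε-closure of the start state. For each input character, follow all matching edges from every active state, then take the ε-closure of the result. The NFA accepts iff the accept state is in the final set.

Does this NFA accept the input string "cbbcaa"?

start: ε-closure({0}) = {0,2,4}
'c' @ 1: {}  — dead — no transitions
rest 'bbcaa' ignored (set empty)
after full input: {}  (accept=1 not in)

Answer: REJECT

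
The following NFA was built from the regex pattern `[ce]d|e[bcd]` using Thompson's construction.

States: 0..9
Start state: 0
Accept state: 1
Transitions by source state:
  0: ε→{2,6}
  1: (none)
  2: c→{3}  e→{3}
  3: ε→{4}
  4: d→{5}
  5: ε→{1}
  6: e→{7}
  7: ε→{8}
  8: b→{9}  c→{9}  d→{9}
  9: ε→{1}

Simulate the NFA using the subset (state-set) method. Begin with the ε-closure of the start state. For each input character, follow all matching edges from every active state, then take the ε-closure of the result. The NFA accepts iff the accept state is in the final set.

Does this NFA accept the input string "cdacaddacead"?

start: ε-closure({0}) = {0,2,6}
'c' @ 1: {3,4}
'd' @ 2: {1,5}  ✓accept
'a' @ 3: {}  — state set empty
rest 'caddacead' ignored (set empty)
end set {} — state 1 not in

Answer: REJECT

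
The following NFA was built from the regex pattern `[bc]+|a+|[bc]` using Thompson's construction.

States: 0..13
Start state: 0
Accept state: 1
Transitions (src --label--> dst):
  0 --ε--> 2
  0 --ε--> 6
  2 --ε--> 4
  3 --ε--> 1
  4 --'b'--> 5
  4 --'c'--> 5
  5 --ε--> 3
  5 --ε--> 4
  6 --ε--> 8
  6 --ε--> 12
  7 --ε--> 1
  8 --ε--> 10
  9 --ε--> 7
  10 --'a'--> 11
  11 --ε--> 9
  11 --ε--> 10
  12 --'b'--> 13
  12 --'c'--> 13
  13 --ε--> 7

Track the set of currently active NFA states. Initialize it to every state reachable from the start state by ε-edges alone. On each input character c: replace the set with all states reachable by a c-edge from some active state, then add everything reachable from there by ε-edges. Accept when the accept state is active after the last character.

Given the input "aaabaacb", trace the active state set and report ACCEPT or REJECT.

S₀ = ε-closure({0}) = {0,2,4,6,8,10,12}
'a' @ 1: {1,7,9,10,11}  (accept∈set)
'a' @ 2: {1,7,9,10,11}  (accept∈set)
'a' @ 3: {1,7,9,10,11}  (accept∈set)
'b' @ 4: {}  — dead — no transitions
rest 'aacb' ignored (set empty)
after full input: {}  (accept=1 not in)

Answer: REJECT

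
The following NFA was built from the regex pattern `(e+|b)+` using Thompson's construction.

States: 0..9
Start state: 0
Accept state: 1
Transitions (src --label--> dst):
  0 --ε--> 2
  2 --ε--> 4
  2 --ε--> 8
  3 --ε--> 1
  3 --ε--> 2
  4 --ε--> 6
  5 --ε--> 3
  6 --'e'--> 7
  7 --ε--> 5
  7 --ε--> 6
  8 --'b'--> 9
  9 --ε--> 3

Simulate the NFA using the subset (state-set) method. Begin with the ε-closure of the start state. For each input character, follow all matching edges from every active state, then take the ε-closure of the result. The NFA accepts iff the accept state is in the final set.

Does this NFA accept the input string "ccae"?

initial (ε-close {0}): {0,2,4,6,8}
'c' @ 1: {}  — no active states
rest 'cae' ignored (set empty)
end set {} — state 1 not in

Answer: REJECT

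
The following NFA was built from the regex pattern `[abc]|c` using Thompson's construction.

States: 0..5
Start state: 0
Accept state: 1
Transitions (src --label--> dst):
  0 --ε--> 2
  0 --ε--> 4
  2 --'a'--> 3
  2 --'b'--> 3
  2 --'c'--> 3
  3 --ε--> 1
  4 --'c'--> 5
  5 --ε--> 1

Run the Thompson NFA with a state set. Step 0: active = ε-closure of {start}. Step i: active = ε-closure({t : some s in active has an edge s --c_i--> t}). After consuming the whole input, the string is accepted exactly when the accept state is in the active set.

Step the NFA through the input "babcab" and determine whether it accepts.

initial (ε-close {0}): {0,2,4}
'b' @ 1: {1,3}  [accepting]
'a' @ 2: {}  — state set empty
rest 'bcab' ignored (set empty)
end set {} — state 1 not in

Answer: REJECT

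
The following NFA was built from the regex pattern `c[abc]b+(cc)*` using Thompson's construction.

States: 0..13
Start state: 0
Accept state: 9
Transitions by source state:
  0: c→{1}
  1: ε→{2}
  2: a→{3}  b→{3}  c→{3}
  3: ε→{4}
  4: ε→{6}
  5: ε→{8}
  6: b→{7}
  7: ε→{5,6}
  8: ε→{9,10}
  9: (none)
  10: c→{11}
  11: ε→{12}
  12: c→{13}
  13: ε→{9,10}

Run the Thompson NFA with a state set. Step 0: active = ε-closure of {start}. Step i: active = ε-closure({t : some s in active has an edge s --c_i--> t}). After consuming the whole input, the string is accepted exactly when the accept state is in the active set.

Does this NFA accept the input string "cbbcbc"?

initial (ε-close {0}): {0}
'c' @ 1: {1,2}
'b' @ 2: {3,4,6}
'b' @ 3: {5,6,7,8,9,10}  [accepting]
'c' @ 4: {11,12}
'b' @ 5: {}  — dead — no transitions
rest 'c' ignored (set empty)
end set {} — state 9 not in

Answer: REJECT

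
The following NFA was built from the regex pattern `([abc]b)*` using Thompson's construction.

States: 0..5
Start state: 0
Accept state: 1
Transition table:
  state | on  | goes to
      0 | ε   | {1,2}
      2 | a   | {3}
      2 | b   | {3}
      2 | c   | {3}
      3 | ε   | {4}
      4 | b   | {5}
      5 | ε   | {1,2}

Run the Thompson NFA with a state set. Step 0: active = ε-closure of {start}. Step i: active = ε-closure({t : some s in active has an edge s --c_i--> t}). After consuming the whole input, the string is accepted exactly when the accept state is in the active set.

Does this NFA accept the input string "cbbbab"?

start: ε-closure({0}) = {0,1,2}
'c' @ 1: {3,4}
'b' @ 2: {1,2,5}  ✓accept
'b' @ 3: {3,4}
'b' @ 4: {1,2,5}  ✓accept
'a' @ 5: {3,4}
'b' @ 6: {1,2,5}  ✓accept
after full input: {1,2,5}  (accept=1 in)

Answer: ACCEPT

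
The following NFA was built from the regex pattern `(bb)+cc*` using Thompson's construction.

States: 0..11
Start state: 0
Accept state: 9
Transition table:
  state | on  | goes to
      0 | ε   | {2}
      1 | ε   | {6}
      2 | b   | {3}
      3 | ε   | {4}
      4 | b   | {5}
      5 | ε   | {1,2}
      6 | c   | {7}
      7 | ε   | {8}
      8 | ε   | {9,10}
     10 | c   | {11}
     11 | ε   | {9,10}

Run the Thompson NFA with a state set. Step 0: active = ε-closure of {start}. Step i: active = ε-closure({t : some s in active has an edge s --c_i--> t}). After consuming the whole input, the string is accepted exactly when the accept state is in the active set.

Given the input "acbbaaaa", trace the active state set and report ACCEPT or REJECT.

Answer: REJECT

Trace:
initial (ε-close {0}): {0,2}
'a' @ 1: {}  — no active states
rest 'cbbaaaa' ignored (set empty)
end set {} — state 9 not in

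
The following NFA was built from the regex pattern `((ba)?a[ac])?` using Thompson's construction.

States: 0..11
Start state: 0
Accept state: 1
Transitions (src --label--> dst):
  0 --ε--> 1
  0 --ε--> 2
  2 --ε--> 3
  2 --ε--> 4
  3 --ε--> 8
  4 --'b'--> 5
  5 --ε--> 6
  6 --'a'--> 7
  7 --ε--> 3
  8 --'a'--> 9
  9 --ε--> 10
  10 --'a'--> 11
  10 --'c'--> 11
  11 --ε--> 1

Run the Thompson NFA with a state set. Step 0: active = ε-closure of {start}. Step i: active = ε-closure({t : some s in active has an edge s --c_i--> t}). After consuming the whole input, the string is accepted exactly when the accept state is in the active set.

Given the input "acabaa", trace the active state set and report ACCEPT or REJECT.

start: ε-closure({0}) = {0,1,2,3,4,8}
'a' @ 1: {9,10}
'c' @ 2: {1,11}  (accept∈set)
'a' @ 3: {}  — dead — no transitions
rest 'baa' ignored (set empty)
after full input: {}  (accept=1 not in)

Answer: REJECT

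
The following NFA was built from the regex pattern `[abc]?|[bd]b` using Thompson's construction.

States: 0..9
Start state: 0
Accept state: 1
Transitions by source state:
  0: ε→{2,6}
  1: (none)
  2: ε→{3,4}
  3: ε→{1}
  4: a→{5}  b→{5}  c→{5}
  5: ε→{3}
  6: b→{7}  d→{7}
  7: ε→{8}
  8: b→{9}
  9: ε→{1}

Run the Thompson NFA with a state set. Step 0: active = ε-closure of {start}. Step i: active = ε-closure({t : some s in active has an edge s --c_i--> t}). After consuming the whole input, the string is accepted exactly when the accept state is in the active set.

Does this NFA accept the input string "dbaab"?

Answer: REJECT

Derivation:
start: ε-closure({0}) = {0,1,2,3,4,6}
'd' @ 1: {7,8}
'b' @ 2: {1,9}  ✓accept
'a' @ 3: {}  — no active states
rest 'ab' ignored (set empty)
end set {} — state 1 not in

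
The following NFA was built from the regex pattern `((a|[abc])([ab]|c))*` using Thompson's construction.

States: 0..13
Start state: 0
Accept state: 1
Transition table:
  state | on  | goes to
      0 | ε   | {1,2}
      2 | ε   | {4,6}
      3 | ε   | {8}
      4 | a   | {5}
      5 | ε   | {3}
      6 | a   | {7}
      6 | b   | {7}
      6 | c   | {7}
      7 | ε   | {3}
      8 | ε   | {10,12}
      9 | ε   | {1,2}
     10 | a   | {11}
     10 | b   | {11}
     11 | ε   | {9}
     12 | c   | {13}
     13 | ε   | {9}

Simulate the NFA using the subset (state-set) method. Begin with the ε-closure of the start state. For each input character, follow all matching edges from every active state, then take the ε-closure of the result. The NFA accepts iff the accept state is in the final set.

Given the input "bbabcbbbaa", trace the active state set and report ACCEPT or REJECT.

initial (ε-close {0}): {0,1,2,4,6}
'b' @ 1: {3,7,8,10,12}
'b' @ 2: {1,2,4,6,9,11}  [accepting]
'a' @ 3: {3,5,7,8,10,12}
'b' @ 4: {1,2,4,6,9,11}  [accepting]
'c' @ 5: {3,7,8,10,12}
'b' @ 6: {1,2,4,6,9,11}  [accepting]
'b' @ 7: {3,7,8,10,12}
'b' @ 8: {1,2,4,6,9,11}  [accepting]
'a' @ 9: {3,5,7,8,10,12}
'a' @ 10: {1,2,4,6,9,11}  [accepting]
after full input: {1,2,4,6,9,11}  (accept=1 in)

Answer: ACCEPT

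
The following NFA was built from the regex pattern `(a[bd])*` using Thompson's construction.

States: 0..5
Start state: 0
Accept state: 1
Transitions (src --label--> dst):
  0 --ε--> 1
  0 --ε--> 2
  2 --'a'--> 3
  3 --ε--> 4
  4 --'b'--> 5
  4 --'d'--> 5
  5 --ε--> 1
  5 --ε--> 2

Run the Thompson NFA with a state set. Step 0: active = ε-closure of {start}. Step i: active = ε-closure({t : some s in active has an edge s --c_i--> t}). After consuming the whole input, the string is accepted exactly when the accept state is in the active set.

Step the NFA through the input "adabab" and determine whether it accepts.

Answer: ACCEPT

Derivation:
initial (ε-close {0}): {0,1,2}
'a' @ 1: {3,4}
'd' @ 2: {1,2,5}  ✓accept
'a' @ 3: {3,4}
'b' @ 4: {1,2,5}  ✓accept
'a' @ 5: {3,4}
'b' @ 6: {1,2,5}  ✓accept
end set {1,2,5} — state 1 in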